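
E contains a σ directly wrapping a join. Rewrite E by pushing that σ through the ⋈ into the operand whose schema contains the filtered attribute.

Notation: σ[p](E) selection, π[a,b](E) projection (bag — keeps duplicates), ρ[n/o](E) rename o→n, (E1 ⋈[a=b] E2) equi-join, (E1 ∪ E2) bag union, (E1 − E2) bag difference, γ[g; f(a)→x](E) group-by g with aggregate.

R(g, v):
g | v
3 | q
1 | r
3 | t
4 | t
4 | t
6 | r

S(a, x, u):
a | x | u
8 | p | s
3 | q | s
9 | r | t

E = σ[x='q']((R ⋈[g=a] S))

σ filters on x, owned by the right side.
E' = (R ⋈[g=a] σ[x='q'](S))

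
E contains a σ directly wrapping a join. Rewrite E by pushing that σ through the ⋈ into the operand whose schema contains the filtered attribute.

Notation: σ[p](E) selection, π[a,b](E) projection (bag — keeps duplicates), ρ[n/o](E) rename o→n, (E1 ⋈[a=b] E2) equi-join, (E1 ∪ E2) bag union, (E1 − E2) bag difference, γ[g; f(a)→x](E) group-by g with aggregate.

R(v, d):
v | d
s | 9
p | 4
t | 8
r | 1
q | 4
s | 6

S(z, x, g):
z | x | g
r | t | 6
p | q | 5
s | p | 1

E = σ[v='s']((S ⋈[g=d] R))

σ filters on v, owned by the right side.
E' = (S ⋈[g=d] σ[v='s'](R))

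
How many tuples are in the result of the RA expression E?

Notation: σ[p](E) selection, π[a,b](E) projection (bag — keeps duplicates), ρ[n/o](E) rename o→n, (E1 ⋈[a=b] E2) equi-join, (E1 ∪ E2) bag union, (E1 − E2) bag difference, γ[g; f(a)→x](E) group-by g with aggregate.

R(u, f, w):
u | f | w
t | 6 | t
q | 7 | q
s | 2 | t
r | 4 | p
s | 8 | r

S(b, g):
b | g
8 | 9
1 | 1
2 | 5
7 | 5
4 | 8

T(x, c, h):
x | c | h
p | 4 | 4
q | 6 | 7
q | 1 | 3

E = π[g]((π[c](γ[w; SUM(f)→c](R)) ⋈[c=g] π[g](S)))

Stepwise |·|:
  R → 5
  γ[w; SUM(f)→c](R) → 4
  π[c](γ[w; SUM(f)→c](R)) → 4
  S → 5
  π[g](S) → 5
  (π[c](γ[w; SUM(f)→c](R)) ⋈[c=g] π[g](S)) → 2
  π[g]((π[c](γ[w; SUM(f)→c](R)) ⋈[c=g] π[g](S))) → 2

|E| = 2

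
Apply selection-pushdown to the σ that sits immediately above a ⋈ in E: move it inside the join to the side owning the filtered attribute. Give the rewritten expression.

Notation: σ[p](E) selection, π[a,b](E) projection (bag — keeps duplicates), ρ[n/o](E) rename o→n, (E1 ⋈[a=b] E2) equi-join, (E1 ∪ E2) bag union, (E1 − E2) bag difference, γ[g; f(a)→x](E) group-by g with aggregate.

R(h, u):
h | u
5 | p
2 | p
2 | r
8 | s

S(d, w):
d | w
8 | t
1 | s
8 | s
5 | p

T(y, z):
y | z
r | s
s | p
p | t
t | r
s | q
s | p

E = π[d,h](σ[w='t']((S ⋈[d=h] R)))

σ filters on w, owned by the left side.
E' = π[d,h]((σ[w='t'](S) ⋈[d=h] R))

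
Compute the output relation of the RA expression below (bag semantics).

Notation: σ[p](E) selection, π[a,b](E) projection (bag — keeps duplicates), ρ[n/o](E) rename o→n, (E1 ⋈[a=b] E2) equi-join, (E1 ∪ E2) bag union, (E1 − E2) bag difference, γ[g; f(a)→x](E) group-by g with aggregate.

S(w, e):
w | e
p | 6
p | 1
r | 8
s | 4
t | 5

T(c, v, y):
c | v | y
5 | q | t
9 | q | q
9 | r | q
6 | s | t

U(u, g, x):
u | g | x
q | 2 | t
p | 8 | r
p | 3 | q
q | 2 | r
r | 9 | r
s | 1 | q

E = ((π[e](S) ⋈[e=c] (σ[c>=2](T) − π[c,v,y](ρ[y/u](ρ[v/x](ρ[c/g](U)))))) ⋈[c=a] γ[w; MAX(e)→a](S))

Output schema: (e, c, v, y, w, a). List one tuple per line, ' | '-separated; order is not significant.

Per-node cardinality:
  S → 5
  π[e](S) → 5
  T → 4
  σ[c>=2](T) → 4
  U → 6
  ρ[c/g](U) → 6
  ρ[v/x](ρ[c/g](U)) → 6
  ρ[y/u](ρ[v/x](ρ[c/g](U))) → 6
  π[c,v,y](ρ[y/u](ρ[v/x](ρ[c/g](U)))) → 6
  (σ[c>=2](T) − π[c,v,y](ρ[y/u](ρ[v/x](ρ[c/g](U))))) → 4
  (π[e](S) ⋈[e=c] (σ[c>=2](T) − π[c,v,y](ρ[y/u](ρ[v/x](ρ[c/g](U)))))) → 2
  S → 5
  γ[w; MAX(e)→a](S) → 4
  ((π[e](S) ⋈[e=c] (σ[c>=2](T) − π[c,v,y](ρ[y/u](ρ[v/x](ρ[c/g](U)))))) ⋈[c=a] γ[w; MAX(e)→a](S)) → 2

== RESULT ==
e | c | v | y | w | a
5 | 5 | q | t | t | 5
6 | 6 | s | t | p | 6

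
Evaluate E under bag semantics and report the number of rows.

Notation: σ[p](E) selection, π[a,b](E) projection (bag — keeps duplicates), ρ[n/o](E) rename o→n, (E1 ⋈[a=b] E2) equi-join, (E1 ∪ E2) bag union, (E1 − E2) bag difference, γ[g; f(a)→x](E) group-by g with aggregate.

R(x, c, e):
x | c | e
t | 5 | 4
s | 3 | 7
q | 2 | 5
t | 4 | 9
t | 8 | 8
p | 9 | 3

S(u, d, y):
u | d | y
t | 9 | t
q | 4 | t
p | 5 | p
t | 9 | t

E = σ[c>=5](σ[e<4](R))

Subexpression sizes:
  R → 6
  σ[e<4](R) → 1
  σ[c>=5](σ[e<4](R)) → 1

|E| = 1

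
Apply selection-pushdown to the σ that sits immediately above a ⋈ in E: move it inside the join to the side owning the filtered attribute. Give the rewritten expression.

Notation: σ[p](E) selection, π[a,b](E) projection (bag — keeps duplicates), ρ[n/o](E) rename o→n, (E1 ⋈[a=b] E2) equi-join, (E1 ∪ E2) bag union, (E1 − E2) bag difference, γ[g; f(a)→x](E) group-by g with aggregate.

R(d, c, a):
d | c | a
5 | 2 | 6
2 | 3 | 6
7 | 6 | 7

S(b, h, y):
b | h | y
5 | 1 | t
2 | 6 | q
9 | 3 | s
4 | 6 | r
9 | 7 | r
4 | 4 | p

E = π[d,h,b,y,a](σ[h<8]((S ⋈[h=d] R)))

σ filters on h, owned by the left side.
E' = π[d,h,b,y,a]((σ[h<8](S) ⋈[h=d] R))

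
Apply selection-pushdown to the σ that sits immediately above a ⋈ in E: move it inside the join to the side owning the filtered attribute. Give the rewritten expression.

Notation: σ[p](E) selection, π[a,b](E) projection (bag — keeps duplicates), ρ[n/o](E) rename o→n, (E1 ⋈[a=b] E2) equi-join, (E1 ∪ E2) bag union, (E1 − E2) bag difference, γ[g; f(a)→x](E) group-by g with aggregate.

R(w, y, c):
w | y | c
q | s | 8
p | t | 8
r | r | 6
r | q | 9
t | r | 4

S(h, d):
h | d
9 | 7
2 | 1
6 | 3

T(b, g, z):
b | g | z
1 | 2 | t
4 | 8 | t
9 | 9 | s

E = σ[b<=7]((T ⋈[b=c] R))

σ filters on b, owned by the left side.
E' = (σ[b<=7](T) ⋈[b=c] R)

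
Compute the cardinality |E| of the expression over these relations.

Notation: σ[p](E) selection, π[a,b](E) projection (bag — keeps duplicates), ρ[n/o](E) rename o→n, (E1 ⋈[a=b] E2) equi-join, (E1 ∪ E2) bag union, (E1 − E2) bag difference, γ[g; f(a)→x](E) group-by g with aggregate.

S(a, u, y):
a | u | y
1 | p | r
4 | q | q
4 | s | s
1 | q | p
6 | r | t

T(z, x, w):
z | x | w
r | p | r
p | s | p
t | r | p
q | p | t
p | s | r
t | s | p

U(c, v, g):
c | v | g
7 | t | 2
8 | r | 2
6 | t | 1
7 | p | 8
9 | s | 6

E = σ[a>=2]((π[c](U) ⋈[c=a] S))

Stepwise |·|:
  U → 5
  π[c](U) → 5
  S → 5
  (π[c](U) ⋈[c=a] S) → 1
  σ[a>=2]((π[c](U) ⋈[c=a] S)) → 1

|E| = 1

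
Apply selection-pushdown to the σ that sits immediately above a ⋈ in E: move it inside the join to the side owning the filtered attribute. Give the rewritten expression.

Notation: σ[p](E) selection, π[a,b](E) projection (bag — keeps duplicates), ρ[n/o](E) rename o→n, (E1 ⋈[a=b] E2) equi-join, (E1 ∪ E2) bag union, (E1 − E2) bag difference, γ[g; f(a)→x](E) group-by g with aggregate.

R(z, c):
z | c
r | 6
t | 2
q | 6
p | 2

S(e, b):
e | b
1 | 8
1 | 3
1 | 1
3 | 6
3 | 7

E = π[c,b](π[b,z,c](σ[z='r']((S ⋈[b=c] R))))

σ filters on z, owned by the right side.
E' = π[c,b](π[b,z,c]((S ⋈[b=c] σ[z='r'](R))))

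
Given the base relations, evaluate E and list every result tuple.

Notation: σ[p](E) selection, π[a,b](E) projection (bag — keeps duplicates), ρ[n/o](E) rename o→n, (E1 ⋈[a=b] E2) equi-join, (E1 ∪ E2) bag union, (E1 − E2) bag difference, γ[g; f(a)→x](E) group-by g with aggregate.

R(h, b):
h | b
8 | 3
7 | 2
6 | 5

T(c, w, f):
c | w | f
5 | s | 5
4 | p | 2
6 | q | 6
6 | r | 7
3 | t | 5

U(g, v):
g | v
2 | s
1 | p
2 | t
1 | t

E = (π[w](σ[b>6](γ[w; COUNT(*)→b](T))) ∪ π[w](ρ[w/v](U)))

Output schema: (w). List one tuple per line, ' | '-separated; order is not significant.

Subexpression sizes:
  T → 5
  γ[w; COUNT(*)→b](T) → 5
  σ[b>6](γ[w; COUNT(*)→b](T)) → 0
  π[w](σ[b>6](γ[w; COUNT(*)→b](T))) → 0
  U → 4
  ρ[w/v](U) → 4
  π[w](ρ[w/v](U)) → 4
  (π[w](σ[b>6](γ[w; COUNT(*)→b](T))) ∪ π[w](ρ[w/v](U))) → 4

== RESULT ==
w
p
s
t
t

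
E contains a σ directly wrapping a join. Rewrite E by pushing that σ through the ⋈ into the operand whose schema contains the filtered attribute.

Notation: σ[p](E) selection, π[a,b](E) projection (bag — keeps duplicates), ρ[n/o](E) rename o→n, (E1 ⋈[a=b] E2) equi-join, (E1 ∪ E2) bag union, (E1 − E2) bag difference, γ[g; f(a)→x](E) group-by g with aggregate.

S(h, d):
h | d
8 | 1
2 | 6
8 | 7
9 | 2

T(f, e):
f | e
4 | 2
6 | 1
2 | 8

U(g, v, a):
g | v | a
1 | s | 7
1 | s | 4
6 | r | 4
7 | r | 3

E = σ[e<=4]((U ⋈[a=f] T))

σ filters on e, owned by the right side.
E' = (U ⋈[a=f] σ[e<=4](T))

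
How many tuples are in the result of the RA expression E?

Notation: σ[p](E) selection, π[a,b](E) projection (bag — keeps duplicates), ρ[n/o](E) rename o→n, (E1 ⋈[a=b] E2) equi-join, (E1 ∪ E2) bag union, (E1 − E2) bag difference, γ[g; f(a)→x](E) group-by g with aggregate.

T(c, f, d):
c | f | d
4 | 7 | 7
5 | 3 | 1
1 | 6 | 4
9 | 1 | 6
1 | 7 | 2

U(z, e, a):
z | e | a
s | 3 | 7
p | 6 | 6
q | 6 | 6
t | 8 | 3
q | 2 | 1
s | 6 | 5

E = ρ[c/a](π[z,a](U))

Per-node cardinality:
  U → 6
  π[z,a](U) → 6
  ρ[c/a](π[z,a](U)) → 6

|E| = 6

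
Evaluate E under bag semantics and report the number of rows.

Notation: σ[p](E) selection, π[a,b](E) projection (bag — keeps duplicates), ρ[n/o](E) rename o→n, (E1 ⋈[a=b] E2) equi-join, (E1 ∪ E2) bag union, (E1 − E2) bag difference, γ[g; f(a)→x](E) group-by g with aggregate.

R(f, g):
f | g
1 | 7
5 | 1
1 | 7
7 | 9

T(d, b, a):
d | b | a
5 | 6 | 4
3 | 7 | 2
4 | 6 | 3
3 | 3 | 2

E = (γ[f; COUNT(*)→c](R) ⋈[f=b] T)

Row counts bottom-up:
  R → 4
  γ[f; COUNT(*)→c](R) → 3
  T → 4
  (γ[f; COUNT(*)→c](R) ⋈[f=b] T) → 1

|E| = 1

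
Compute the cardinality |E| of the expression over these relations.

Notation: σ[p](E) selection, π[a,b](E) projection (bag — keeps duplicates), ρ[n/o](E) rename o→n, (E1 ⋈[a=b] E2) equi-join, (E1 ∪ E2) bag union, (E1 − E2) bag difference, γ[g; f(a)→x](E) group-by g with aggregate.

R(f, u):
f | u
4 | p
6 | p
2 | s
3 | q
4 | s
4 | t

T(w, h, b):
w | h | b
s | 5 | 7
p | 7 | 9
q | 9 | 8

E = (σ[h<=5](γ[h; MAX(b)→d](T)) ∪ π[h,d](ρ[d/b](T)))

Per-node cardinality:
  T → 3
  γ[h; MAX(b)→d](T) → 3
  σ[h<=5](γ[h; MAX(b)→d](T)) → 1
  T → 3
  ρ[d/b](T) → 3
  π[h,d](ρ[d/b](T)) → 3
  (σ[h<=5](γ[h; MAX(b)→d](T)) ∪ π[h,d](ρ[d/b](T))) → 4

|E| = 4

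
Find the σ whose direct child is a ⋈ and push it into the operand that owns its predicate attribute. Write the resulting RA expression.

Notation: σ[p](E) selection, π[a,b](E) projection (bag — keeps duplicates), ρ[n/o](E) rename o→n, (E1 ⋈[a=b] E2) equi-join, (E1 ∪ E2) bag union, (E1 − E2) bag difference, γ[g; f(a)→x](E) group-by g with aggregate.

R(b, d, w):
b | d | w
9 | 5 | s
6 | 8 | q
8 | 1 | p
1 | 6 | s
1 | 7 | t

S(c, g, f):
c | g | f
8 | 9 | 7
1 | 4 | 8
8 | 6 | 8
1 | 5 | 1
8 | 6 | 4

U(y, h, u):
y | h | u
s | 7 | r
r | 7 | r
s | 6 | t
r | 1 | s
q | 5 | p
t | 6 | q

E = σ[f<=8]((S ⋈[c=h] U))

σ filters on f, owned by the left side.
E' = (σ[f<=8](S) ⋈[c=h] U)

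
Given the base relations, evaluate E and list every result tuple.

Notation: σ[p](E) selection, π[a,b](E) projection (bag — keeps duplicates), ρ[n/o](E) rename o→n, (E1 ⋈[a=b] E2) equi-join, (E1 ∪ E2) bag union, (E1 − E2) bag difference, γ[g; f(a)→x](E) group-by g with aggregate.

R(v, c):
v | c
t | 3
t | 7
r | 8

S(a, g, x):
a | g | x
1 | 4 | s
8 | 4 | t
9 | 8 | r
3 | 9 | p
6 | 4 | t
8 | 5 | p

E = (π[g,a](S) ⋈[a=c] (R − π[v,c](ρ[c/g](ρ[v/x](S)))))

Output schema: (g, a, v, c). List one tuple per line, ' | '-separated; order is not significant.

Row counts bottom-up:
  S → 6
  π[g,a](S) → 6
  R → 3
  S → 6
  ρ[v/x](S) → 6
  ρ[c/g](ρ[v/x](S)) → 6
  π[v,c](ρ[c/g](ρ[v/x](S))) → 6
  (R − π[v,c](ρ[c/g](ρ[v/x](S)))) → 2
  (π[g,a](S) ⋈[a=c] (R − π[v,c](ρ[c/g](ρ[v/x](S))))) → 1

== RESULT ==
g | a | v | c
9 | 3 | t | 3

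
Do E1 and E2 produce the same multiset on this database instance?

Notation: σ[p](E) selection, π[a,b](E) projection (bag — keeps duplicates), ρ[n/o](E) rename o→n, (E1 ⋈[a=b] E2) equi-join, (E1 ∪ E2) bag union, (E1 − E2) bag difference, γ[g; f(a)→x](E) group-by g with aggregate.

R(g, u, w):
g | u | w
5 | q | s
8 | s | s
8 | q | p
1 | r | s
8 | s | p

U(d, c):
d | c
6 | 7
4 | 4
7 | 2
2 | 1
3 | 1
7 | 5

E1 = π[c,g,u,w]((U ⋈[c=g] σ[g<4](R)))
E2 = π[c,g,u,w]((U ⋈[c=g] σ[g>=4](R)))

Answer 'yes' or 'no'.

E1 stepwise |·|:
  U → 6
  R → 5
  σ[g<4](R) → 1
  (U ⋈[c=g] σ[g<4](R)) → 2
  π[c,g,u,w]((U ⋈[c=g] σ[g<4](R))) → 2
E2 stepwise |·|:
  U → 6
  R → 5
  σ[g>=4](R) → 4
  (U ⋈[c=g] σ[g>=4](R)) → 1
  π[c,g,u,w]((U ⋈[c=g] σ[g>=4](R))) → 1

E1 result:
c | g | u | w
1 | 1 | r | s
1 | 1 | r | s
E2 result:
c | g | u | w
5 | 5 | q | s
Witness: (5, 5, 'q', 's') appears 0× in E1 but 1× in E2.

no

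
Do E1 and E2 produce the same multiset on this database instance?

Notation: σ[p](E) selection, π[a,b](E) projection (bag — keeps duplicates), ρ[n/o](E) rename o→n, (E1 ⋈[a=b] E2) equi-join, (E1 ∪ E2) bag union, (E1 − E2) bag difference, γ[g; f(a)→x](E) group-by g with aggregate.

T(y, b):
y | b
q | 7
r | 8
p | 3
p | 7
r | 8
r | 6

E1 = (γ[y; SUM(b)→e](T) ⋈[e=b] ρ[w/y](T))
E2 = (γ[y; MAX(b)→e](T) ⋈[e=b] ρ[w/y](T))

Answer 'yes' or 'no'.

E1 row counts bottom-up:
  T → 6
  γ[y; SUM(b)→e](T) → 3
  T → 6
  ρ[w/y](T) → 6
  (γ[y; SUM(b)→e](T) ⋈[e=b] ρ[w/y](T)) → 2
E2 row counts bottom-up:
  T → 6
  γ[y; MAX(b)→e](T) → 3
  T → 6
  ρ[w/y](T) → 6
  (γ[y; MAX(b)→e](T) ⋈[e=b] ρ[w/y](T)) → 6

E1 result:
y | e | w | b
q | 7 | p | 7
q | 7 | q | 7
E2 result:
y | e | w | b
p | 7 | p | 7
p | 7 | q | 7
q | 7 | p | 7
q | 7 | q | 7
r | 8 | r | 8
r | 8 | r | 8
Witness: ('p', 7, 'p', 7) appears 0× in E1 but 1× in E2.

no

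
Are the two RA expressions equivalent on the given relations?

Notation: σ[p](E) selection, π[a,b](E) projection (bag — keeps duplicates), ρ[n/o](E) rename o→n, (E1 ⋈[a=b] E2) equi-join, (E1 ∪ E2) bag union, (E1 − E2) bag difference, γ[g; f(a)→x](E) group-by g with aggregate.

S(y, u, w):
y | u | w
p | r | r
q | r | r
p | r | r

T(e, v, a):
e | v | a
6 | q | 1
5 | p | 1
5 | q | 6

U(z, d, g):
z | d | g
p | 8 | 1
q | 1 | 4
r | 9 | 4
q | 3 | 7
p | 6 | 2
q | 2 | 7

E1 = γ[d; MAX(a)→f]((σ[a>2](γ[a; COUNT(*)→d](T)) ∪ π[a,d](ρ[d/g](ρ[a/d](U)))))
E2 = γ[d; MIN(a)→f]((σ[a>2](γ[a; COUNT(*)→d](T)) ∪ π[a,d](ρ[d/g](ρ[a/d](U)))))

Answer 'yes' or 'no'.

E1 stepwise |·|:
  T → 3
  γ[a; COUNT(*)→d](T) → 2
  σ[a>2](γ[a; COUNT(*)→d](T)) → 1
  U → 6
  ρ[a/d](U) → 6
  ρ[d/g](ρ[a/d](U)) → 6
  π[a,d](ρ[d/g](ρ[a/d](U))) → 6
  (σ[a>2](γ[a; COUNT(*)→d](T)) ∪ π[a,d](ρ[d/g](ρ[a/d](U)))) → 7
  γ[d; MAX(a)→f]((σ[a>2](γ[a; COUNT(*)→d](T)) ∪ π[a,d](ρ[d/g](ρ[a/d](U))))) → 4
E2 stepwise |·|:
  T → 3
  γ[a; COUNT(*)→d](T) → 2
  σ[a>2](γ[a; COUNT(*)→d](T)) → 1
  U → 6
  ρ[a/d](U) → 6
  ρ[d/g](ρ[a/d](U)) → 6
  π[a,d](ρ[d/g](ρ[a/d](U))) → 6
  (σ[a>2](γ[a; COUNT(*)→d](T)) ∪ π[a,d](ρ[d/g](ρ[a/d](U)))) → 7
  γ[d; MIN(a)→f]((σ[a>2](γ[a; COUNT(*)→d](T)) ∪ π[a,d](ρ[d/g](ρ[a/d](U))))) → 4

E1 result:
d | f
1 | 8
2 | 6
4 | 9
7 | 3
E2 result:
d | f
1 | 6
2 | 6
4 | 1
7 | 2
Witness: (4, 9) appears 1× in E1 but 0× in E2.

no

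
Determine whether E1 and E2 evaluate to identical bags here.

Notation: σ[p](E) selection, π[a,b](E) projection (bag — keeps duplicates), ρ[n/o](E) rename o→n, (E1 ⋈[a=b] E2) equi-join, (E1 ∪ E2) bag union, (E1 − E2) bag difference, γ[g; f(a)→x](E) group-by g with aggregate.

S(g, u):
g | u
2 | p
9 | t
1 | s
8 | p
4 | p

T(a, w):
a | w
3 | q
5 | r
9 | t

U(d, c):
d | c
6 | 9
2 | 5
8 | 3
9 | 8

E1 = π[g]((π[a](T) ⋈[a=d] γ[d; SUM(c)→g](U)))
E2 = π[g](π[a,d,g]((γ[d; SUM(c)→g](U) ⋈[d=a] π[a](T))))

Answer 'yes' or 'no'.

E1 subexpression sizes:
  T → 3
  π[a](T) → 3
  U → 4
  γ[d; SUM(c)→g](U) → 4
  (π[a](T) ⋈[a=d] γ[d; SUM(c)→g](U)) → 1
  π[g]((π[a](T) ⋈[a=d] γ[d; SUM(c)→g](U))) → 1
E2 subexpression sizes:
  U → 4
  γ[d; SUM(c)→g](U) → 4
  T → 3
  π[a](T) → 3
  (γ[d; SUM(c)→g](U) ⋈[d=a] π[a](T)) → 1
  π[a,d,g]((γ[d; SUM(c)→g](U) ⋈[d=a] π[a](T))) → 1
  π[g](π[a,d,g]((γ[d; SUM(c)→g](U) ⋈[d=a] π[a](T)))) → 1

E1 and E2 produce the same multiset:
g
8

yes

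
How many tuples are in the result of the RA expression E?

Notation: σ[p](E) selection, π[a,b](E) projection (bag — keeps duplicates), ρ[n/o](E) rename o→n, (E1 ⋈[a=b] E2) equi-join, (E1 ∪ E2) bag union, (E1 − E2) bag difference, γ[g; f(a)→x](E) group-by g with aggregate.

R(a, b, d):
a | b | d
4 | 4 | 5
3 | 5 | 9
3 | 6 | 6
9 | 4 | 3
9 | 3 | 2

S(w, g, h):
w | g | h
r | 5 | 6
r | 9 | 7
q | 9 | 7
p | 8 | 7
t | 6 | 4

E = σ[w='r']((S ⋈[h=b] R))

Stepwise |·|:
  S → 5
  R → 5
  (S ⋈[h=b] R) → 3
  σ[w='r']((S ⋈[h=b] R)) → 1

|E| = 1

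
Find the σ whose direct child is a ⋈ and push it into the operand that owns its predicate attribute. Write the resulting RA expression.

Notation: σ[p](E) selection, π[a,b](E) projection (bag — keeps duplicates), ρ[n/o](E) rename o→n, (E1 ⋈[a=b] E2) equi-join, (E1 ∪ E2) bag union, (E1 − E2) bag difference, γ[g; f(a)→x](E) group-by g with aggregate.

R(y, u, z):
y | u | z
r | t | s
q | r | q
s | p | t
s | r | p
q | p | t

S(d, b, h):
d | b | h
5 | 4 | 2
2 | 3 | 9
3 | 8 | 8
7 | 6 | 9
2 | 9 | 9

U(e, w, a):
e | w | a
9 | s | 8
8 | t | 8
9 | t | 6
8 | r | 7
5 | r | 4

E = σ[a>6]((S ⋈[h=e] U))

σ filters on a, owned by the right side.
E' = (S ⋈[h=e] σ[a>6](U))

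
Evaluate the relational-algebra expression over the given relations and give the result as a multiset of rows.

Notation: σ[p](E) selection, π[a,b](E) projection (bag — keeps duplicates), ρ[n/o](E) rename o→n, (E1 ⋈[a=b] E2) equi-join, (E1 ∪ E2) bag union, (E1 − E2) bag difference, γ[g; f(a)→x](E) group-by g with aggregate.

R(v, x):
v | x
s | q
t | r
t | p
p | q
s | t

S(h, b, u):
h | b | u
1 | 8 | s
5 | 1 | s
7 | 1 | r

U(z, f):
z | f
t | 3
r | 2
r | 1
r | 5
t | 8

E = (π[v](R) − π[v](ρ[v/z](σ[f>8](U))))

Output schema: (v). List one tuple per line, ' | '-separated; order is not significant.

Stepwise |·|:
  R → 5
  π[v](R) → 5
  U → 5
  σ[f>8](U) → 0
  ρ[v/z](σ[f>8](U)) → 0
  π[v](ρ[v/z](σ[f>8](U))) → 0
  (π[v](R) − π[v](ρ[v/z](σ[f>8](U)))) → 5

== RESULT ==
v
p
s
s
t
t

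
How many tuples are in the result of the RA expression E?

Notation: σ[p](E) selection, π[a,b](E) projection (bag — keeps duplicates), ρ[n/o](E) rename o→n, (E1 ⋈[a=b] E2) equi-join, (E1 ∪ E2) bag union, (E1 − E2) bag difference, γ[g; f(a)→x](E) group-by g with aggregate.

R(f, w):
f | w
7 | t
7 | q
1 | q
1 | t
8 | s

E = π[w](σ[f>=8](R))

Subexpression sizes:
  R → 5
  σ[f>=8](R) → 1
  π[w](σ[f>=8](R)) → 1

|E| = 1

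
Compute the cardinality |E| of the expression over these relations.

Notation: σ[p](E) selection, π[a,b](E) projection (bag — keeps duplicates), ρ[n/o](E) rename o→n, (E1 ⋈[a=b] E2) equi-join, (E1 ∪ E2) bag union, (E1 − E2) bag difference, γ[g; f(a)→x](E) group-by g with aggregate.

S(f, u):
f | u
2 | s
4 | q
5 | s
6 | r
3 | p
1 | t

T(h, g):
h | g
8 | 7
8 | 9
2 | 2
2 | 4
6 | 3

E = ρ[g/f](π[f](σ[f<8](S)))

Row counts bottom-up:
  S → 6
  σ[f<8](S) → 6
  π[f](σ[f<8](S)) → 6
  ρ[g/f](π[f](σ[f<8](S))) → 6

|E| = 6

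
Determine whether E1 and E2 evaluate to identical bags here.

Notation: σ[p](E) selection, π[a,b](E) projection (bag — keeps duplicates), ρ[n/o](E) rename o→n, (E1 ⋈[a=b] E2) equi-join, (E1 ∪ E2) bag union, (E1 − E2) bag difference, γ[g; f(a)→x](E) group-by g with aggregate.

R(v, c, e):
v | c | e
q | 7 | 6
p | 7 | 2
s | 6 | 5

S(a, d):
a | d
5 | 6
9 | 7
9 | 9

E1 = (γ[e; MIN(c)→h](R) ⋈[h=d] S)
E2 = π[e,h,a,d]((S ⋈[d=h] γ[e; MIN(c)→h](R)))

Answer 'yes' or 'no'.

E1 row counts bottom-up:
  R → 3
  γ[e; MIN(c)→h](R) → 3
  S → 3
  (γ[e; MIN(c)→h](R) ⋈[h=d] S) → 3
E2 row counts bottom-up:
  S → 3
  R → 3
  γ[e; MIN(c)→h](R) → 3
  (S ⋈[d=h] γ[e; MIN(c)→h](R)) → 3
  π[e,h,a,d]((S ⋈[d=h] γ[e; MIN(c)→h](R))) → 3

E1 and E2 produce the same multiset:
e | h | a | d
2 | 7 | 9 | 7
5 | 6 | 5 | 6
6 | 7 | 9 | 7

yes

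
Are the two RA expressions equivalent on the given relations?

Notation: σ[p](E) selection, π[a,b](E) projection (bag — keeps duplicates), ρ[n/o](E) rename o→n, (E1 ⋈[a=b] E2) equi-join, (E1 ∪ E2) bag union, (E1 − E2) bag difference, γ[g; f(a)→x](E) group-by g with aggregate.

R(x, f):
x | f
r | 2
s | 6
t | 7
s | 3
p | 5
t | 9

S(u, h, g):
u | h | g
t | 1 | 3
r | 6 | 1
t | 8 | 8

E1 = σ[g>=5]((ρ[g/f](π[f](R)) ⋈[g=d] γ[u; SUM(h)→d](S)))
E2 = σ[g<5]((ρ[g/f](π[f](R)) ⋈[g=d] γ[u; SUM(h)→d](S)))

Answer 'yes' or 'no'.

E1 per-node cardinality:
  R → 6
  π[f](R) → 6
  ρ[g/f](π[f](R)) → 6
  S → 3
  γ[u; SUM(h)→d](S) → 2
  (ρ[g/f](π[f](R)) ⋈[g=d] γ[u; SUM(h)→d](S)) → 2
  σ[g>=5]((ρ[g/f](π[f](R)) ⋈[g=d] γ[u; SUM(h)→d](S))) → 2
E2 per-node cardinality:
  R → 6
  π[f](R) → 6
  ρ[g/f](π[f](R)) → 6
  S → 3
  γ[u; SUM(h)→d](S) → 2
  (ρ[g/f](π[f](R)) ⋈[g=d] γ[u; SUM(h)→d](S)) → 2
  σ[g<5]((ρ[g/f](π[f](R)) ⋈[g=d] γ[u; SUM(h)→d](S))) → 0

E1 result:
g | u | d
6 | r | 6
9 | t | 9
E2 result:
g | u | d
(0 rows)
Witness: (6, 'r', 6) appears 1× in E1 but 0× in E2.

no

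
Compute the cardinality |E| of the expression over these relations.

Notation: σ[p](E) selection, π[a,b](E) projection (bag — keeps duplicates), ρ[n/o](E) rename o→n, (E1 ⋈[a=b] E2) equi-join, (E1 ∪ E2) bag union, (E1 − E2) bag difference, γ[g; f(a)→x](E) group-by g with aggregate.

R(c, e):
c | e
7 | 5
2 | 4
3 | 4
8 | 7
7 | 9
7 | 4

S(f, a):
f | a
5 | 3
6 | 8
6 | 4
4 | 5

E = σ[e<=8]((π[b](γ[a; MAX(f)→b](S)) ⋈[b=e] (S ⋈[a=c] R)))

Row counts bottom-up:
  S → 4
  γ[a; MAX(f)→b](S) → 4
  π[b](γ[a; MAX(f)→b](S)) → 4
  S → 4
  R → 6
  (S ⋈[a=c] R) → 2
  (π[b](γ[a; MAX(f)→b](S)) ⋈[b=e] (S ⋈[a=c] R)) → 1
  σ[e<=8]((π[b](γ[a; MAX(f)→b](S)) ⋈[b=e] (S ⋈[a=c] R))) → 1

|E| = 1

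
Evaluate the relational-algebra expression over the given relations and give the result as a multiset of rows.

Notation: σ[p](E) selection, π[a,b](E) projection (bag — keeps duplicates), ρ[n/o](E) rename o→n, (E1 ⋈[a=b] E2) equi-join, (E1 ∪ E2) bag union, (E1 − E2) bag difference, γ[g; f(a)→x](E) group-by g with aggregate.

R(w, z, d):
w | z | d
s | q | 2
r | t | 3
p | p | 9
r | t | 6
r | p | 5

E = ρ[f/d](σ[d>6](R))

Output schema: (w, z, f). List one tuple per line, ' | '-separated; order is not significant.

Stepwise |·|:
  R → 5
  σ[d>6](R) → 1
  ρ[f/d](σ[d>6](R)) → 1

== RESULT ==
w | z | f
p | p | 9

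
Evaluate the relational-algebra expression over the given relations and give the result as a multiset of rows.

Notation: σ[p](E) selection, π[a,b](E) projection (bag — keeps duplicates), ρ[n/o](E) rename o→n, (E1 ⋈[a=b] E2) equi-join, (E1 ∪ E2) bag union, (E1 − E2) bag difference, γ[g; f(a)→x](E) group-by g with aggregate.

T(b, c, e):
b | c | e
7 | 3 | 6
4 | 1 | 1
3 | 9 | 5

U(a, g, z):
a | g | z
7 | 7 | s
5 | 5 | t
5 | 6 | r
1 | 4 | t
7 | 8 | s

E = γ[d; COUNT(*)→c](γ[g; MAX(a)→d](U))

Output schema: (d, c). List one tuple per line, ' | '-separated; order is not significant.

Subexpression sizes:
  U → 5
  γ[g; MAX(a)→d](U) → 5
  γ[d; COUNT(*)→c](γ[g; MAX(a)→d](U)) → 3

== RESULT ==
d | c
1 | 1
5 | 2
7 | 2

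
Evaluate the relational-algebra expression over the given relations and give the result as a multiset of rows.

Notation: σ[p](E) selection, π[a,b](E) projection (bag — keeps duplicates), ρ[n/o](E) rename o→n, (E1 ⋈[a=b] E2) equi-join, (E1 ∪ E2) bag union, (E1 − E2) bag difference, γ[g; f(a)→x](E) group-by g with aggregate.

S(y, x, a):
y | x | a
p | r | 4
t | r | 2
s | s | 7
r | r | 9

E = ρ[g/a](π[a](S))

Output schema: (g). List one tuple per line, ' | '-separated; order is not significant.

Row counts bottom-up:
  S → 4
  π[a](S) → 4
  ρ[g/a](π[a](S)) → 4

== RESULT ==
g
2
4
7
9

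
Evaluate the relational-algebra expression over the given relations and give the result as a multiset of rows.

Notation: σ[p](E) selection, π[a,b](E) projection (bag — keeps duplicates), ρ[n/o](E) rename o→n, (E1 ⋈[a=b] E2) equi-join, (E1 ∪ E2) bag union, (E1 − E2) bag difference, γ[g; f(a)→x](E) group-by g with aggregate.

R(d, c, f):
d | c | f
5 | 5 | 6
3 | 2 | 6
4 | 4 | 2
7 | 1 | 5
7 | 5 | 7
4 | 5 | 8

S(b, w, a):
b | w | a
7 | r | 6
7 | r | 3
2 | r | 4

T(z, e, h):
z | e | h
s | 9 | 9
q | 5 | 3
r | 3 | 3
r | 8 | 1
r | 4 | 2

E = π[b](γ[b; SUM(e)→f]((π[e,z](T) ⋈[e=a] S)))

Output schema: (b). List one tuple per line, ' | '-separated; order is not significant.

Stepwise |·|:
  T → 5
  π[e,z](T) → 5
  S → 3
  (π[e,z](T) ⋈[e=a] S) → 2
  γ[b; SUM(e)→f]((π[e,z](T) ⋈[e=a] S)) → 2
  π[b](γ[b; SUM(e)→f]((π[e,z](T) ⋈[e=a] S))) → 2

== RESULT ==
b
2
7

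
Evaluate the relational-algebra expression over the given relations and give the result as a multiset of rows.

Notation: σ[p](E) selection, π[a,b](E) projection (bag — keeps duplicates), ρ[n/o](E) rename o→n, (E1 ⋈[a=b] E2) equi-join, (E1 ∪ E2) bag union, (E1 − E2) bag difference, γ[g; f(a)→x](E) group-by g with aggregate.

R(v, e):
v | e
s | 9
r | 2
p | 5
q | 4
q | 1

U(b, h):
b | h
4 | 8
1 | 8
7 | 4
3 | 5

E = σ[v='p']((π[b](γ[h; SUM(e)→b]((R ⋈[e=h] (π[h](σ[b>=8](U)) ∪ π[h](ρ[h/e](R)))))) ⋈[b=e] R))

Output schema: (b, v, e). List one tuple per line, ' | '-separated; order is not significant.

Subexpression sizes:
  R → 5
  U → 4
  σ[b>=8](U) → 0
  π[h](σ[b>=8](U)) → 0
  R → 5
  ρ[h/e](R) → 5
  π[h](ρ[h/e](R)) → 5
  (π[h](σ[b>=8](U)) ∪ π[h](ρ[h/e](R))) → 5
  (R ⋈[e=h] (π[h](σ[b>=8](U)) ∪ π[h](ρ[h/e](R)))) → 5
  γ[h; SUM(e)→b]((R ⋈[e=h] (π[h](σ[b>=8](U)) ∪ π[h](ρ[h/e](R))))) → 5
  π[b](γ[h; SUM(e)→b]((R ⋈[e=h] (π[h](σ[b>=8](U)) ∪ π[h](ρ[h/e](R)))))) → 5
  R → 5
  (π[b](γ[h; SUM(e)→b]((R ⋈[e=h] (π[h](σ[b>=8](U)) ∪ π[h](ρ[h/e](R)))))) ⋈[b=e] R) → 5
  σ[v='p']((π[b](γ[h; SUM(e)→b]((R ⋈[e=h] (π[h](σ[b>=8](U)) ∪ π[h](ρ[h/e](R)))))) ⋈[b=e] R)) → 1

== RESULT ==
b | v | e
5 | p | 5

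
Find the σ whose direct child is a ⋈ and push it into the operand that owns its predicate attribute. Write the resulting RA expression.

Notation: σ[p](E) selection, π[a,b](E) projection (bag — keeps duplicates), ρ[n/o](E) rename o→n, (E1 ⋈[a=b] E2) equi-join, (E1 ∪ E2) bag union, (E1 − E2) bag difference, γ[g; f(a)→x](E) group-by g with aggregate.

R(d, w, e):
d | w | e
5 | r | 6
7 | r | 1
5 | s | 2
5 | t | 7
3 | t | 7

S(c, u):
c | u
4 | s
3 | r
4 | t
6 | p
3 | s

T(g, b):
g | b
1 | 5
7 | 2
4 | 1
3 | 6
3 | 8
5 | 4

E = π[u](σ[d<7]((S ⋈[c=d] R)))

σ filters on d, owned by the right side.
E' = π[u]((S ⋈[c=d] σ[d<7](R)))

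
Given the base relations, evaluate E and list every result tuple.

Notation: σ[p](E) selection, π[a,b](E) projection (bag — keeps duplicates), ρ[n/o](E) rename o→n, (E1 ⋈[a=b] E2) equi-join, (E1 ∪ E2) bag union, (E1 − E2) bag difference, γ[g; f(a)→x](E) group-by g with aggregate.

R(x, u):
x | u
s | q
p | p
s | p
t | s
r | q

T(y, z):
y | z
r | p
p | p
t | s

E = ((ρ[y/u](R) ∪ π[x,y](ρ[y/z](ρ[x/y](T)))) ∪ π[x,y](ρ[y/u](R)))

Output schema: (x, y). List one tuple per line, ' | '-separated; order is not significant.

Subexpression sizes:
  R → 5
  ρ[y/u](R) → 5
  T → 3
  ρ[x/y](T) → 3
  ρ[y/z](ρ[x/y](T)) → 3
  π[x,y](ρ[y/z](ρ[x/y](T))) → 3
  (ρ[y/u](R) ∪ π[x,y](ρ[y/z](ρ[x/y](T)))) → 8
  R → 5
  ρ[y/u](R) → 5
  π[x,y](ρ[y/u](R)) → 5
  ((ρ[y/u](R) ∪ π[x,y](ρ[y/z](ρ[x/y](T)))) ∪ π[x,y](ρ[y/u](R))) → 13

== RESULT ==
x | y
p | p
p | p
p | p
r | p
r | q
r | q
s | p
s | p
s | q
s | q
t | s
t | s
t | s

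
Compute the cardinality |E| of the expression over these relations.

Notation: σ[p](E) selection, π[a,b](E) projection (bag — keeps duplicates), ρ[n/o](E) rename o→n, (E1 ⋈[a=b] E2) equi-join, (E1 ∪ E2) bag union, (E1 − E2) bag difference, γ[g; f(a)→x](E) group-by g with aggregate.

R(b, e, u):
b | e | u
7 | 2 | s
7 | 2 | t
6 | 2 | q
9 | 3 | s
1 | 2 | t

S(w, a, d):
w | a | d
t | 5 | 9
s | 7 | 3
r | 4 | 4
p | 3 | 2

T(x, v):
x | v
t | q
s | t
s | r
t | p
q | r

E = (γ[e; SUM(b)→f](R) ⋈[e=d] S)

Subexpression sizes:
  R → 5
  γ[e; SUM(b)→f](R) → 2
  S → 4
  (γ[e; SUM(b)→f](R) ⋈[e=d] S) → 2

|E| = 2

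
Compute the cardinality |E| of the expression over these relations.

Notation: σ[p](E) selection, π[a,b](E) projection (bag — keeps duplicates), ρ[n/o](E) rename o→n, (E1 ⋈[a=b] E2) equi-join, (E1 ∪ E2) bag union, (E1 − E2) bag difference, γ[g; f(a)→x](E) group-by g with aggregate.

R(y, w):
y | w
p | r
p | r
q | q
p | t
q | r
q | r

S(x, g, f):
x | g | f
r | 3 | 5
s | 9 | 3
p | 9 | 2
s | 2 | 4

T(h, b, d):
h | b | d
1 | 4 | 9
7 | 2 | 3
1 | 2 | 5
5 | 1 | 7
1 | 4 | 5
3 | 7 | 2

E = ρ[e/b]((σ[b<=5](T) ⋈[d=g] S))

Per-node cardinality:
  T → 6
  σ[b<=5](T) → 5
  S → 4
  (σ[b<=5](T) ⋈[d=g] S) → 3
  ρ[e/b]((σ[b<=5](T) ⋈[d=g] S)) → 3

|E| = 3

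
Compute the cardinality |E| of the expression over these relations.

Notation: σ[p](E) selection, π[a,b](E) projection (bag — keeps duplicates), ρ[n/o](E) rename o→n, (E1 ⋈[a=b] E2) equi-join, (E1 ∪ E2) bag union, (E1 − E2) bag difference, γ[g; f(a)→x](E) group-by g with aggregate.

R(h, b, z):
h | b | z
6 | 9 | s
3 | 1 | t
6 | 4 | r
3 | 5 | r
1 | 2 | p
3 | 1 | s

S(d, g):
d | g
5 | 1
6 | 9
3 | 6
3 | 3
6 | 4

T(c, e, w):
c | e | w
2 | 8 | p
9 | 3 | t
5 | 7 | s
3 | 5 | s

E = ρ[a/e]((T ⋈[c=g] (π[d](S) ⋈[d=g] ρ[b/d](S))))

Stepwise |·|:
  T → 4
  S → 5
  π[d](S) → 5
  S → 5
  ρ[b/d](S) → 5
  (π[d](S) ⋈[d=g] ρ[b/d](S)) → 4
  (T ⋈[c=g] (π[d](S) ⋈[d=g] ρ[b/d](S))) → 2
  ρ[a/e]((T ⋈[c=g] (π[d](S) ⋈[d=g] ρ[b/d](S)))) → 2

|E| = 2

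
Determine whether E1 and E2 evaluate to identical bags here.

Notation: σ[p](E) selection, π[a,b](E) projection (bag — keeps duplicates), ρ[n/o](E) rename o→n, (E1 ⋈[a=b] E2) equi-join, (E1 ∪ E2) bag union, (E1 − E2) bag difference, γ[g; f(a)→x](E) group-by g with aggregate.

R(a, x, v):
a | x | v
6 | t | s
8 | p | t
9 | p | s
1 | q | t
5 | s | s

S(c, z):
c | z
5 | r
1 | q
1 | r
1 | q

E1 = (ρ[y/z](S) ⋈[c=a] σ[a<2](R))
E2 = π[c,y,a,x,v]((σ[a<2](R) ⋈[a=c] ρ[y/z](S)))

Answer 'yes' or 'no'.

E1 row counts bottom-up:
  S → 4
  ρ[y/z](S) → 4
  R → 5
  σ[a<2](R) → 1
  (ρ[y/z](S) ⋈[c=a] σ[a<2](R)) → 3
E2 row counts bottom-up:
  R → 5
  σ[a<2](R) → 1
  S → 4
  ρ[y/z](S) → 4
  (σ[a<2](R) ⋈[a=c] ρ[y/z](S)) → 3
  π[c,y,a,x,v]((σ[a<2](R) ⋈[a=c] ρ[y/z](S))) → 3

E1 and E2 produce the same multiset:
c | y | a | x | v
1 | q | 1 | q | t
1 | q | 1 | q | t
1 | r | 1 | q | t

yes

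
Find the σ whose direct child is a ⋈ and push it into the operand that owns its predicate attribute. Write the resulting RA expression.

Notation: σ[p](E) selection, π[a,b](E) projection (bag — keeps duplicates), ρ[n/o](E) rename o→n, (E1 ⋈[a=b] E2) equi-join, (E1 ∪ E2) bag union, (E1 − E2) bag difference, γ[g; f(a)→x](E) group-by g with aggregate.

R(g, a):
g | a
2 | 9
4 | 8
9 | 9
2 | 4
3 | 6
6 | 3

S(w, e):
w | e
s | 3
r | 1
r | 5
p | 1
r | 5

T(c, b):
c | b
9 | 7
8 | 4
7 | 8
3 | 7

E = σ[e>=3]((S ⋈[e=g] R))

σ filters on e, owned by the left side.
E' = (σ[e>=3](S) ⋈[e=g] R)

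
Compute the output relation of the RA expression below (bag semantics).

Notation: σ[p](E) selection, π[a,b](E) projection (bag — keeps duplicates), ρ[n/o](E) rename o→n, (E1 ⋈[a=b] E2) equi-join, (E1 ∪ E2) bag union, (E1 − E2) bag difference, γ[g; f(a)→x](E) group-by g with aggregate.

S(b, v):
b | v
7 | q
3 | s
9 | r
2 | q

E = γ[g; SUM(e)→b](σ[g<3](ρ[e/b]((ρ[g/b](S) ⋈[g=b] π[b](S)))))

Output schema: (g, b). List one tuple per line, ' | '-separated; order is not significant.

Row counts bottom-up:
  S → 4
  ρ[g/b](S) → 4
  S → 4
  π[b](S) → 4
  (ρ[g/b](S) ⋈[g=b] π[b](S)) → 4
  ρ[e/b]((ρ[g/b](S) ⋈[g=b] π[b](S))) → 4
  σ[g<3](ρ[e/b]((ρ[g/b](S) ⋈[g=b] π[b](S)))) → 1
  γ[g; SUM(e)→b](σ[g<3](ρ[e/b]((ρ[g/b](S) ⋈[g=b] π[b](S))))) → 1

== RESULT ==
g | b
2 | 2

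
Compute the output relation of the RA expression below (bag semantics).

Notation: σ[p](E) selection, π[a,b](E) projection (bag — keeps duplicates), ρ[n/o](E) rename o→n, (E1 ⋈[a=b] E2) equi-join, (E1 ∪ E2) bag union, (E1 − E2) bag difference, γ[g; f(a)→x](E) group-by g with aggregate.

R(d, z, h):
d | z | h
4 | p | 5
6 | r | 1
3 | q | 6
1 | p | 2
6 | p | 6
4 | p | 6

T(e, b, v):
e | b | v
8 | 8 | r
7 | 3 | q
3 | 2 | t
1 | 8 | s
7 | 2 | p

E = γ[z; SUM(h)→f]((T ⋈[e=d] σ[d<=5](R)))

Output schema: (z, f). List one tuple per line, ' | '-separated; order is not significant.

Per-node cardinality:
  T → 5
  R → 6
  σ[d<=5](R) → 4
  (T ⋈[e=d] σ[d<=5](R)) → 2
  γ[z; SUM(h)→f]((T ⋈[e=d] σ[d<=5](R))) → 2

== RESULT ==
z | f
p | 2
q | 6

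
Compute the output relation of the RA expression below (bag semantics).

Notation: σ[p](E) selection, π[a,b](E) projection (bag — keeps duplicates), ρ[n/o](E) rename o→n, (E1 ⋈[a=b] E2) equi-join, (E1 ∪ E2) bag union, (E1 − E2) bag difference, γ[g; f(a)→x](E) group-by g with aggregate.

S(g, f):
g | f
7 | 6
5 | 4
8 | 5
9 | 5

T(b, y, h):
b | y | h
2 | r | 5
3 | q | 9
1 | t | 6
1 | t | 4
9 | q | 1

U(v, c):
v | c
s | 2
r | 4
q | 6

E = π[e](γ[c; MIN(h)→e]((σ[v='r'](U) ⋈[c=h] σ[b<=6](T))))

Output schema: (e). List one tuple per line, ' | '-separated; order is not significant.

Subexpression sizes:
  U → 3
  σ[v='r'](U) → 1
  T → 5
  σ[b<=6](T) → 4
  (σ[v='r'](U) ⋈[c=h] σ[b<=6](T)) → 1
  γ[c; MIN(h)→e]((σ[v='r'](U) ⋈[c=h] σ[b<=6](T))) → 1
  π[e](γ[c; MIN(h)→e]((σ[v='r'](U) ⋈[c=h] σ[b<=6](T)))) → 1

== RESULT ==
e
4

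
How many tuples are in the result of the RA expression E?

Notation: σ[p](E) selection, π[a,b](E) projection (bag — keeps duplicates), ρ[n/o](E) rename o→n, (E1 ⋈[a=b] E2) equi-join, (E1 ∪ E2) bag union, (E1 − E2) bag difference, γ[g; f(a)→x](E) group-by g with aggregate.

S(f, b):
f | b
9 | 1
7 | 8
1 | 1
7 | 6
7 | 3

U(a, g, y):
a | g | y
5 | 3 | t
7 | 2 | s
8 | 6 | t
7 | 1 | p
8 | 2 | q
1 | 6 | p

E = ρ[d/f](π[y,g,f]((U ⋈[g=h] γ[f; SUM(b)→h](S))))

Stepwise |·|:
  U → 6
  S → 5
  γ[f; SUM(b)→h](S) → 3
  (U ⋈[g=h] γ[f; SUM(b)→h](S)) → 2
  π[y,g,f]((U ⋈[g=h] γ[f; SUM(b)→h](S))) → 2
  ρ[d/f](π[y,g,f]((U ⋈[g=h] γ[f; SUM(b)→h](S)))) → 2

|E| = 2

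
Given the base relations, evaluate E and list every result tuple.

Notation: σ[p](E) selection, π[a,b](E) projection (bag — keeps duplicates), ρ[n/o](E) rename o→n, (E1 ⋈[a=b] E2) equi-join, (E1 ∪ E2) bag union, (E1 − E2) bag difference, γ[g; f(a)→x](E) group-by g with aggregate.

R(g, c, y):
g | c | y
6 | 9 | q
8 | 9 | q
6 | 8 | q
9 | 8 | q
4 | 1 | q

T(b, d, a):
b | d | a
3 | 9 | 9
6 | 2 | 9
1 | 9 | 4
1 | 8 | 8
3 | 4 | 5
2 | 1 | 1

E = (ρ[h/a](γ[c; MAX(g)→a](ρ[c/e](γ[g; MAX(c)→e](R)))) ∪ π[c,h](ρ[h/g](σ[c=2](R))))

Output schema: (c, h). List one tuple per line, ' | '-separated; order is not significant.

Row counts bottom-up:
  R → 5
  γ[g; MAX(c)→e](R) → 4
  ρ[c/e](γ[g; MAX(c)→e](R)) → 4
  γ[c; MAX(g)→a](ρ[c/e](γ[g; MAX(c)→e](R))) → 3
  ρ[h/a](γ[c; MAX(g)→a](ρ[c/e](γ[g; MAX(c)→e](R)))) → 3
  R → 5
  σ[c=2](R) → 0
  ρ[h/g](σ[c=2](R)) → 0
  π[c,h](ρ[h/g](σ[c=2](R))) → 0
  (ρ[h/a](γ[c; MAX(g)→a](ρ[c/e](γ[g; MAX(c)→e](R)))) ∪ π[c,h](ρ[h/g](σ[c=2](R)))) → 3

== RESULT ==
c | h
1 | 4
8 | 9
9 | 8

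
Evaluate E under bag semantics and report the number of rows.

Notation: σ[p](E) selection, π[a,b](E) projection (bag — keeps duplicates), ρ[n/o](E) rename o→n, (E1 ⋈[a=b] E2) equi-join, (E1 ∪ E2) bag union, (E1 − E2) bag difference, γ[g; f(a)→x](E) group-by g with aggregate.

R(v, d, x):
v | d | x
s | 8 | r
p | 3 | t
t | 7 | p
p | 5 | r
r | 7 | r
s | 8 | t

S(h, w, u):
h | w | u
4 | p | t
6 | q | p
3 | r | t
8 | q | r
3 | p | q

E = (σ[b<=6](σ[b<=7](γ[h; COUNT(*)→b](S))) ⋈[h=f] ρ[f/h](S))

Row counts bottom-up:
  S → 5
  γ[h; COUNT(*)→b](S) → 4
  σ[b<=7](γ[h; COUNT(*)→b](S)) → 4
  σ[b<=6](σ[b<=7](γ[h; COUNT(*)→b](S))) → 4
  S → 5
  ρ[f/h](S) → 5
  (σ[b<=6](σ[b<=7](γ[h; COUNT(*)→b](S))) ⋈[h=f] ρ[f/h](S)) → 5

|E| = 5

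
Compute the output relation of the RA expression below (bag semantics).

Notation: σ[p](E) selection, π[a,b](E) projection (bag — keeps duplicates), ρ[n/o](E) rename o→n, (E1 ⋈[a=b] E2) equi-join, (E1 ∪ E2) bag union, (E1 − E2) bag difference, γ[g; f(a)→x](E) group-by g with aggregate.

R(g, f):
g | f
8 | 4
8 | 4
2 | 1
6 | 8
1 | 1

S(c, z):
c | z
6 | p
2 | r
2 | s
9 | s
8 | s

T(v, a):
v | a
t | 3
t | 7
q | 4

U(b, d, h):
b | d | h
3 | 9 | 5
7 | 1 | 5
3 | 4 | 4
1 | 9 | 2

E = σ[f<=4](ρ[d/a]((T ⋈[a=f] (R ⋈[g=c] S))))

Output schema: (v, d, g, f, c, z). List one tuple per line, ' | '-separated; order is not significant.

Row counts bottom-up:
  T → 3
  R → 5
  S → 5
  (R ⋈[g=c] S) → 5
  (T ⋈[a=f] (R ⋈[g=c] S)) → 2
  ρ[d/a]((T ⋈[a=f] (R ⋈[g=c] S))) → 2
  σ[f<=4](ρ[d/a]((T ⋈[a=f] (R ⋈[g=c] S)))) → 2

== RESULT ==
v | d | g | f | c | z
q | 4 | 8 | 4 | 8 | s
q | 4 | 8 | 4 | 8 | s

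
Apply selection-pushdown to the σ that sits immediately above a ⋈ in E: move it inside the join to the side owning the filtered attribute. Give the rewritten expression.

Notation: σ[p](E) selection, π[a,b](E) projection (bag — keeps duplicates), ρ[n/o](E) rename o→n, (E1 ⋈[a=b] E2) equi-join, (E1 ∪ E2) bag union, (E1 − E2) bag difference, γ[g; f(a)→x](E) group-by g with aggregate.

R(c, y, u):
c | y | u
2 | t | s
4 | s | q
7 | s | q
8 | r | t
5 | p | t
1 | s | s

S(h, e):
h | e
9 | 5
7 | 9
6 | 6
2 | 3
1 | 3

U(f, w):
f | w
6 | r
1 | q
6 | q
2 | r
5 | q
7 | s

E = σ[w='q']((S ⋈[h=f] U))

σ filters on w, owned by the right side.
E' = (S ⋈[h=f] σ[w='q'](U))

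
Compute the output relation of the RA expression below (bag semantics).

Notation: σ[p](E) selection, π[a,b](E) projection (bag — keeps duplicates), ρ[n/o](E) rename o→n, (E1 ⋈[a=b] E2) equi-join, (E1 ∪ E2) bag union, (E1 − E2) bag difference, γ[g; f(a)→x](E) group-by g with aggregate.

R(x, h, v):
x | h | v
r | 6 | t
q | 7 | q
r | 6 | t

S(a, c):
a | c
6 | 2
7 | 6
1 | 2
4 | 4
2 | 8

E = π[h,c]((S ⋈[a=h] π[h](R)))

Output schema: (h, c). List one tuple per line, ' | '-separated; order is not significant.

Per-node cardinality:
  S → 5
  R → 3
  π[h](R) → 3
  (S ⋈[a=h] π[h](R)) → 3
  π[h,c]((S ⋈[a=h] π[h](R))) → 3

== RESULT ==
h | c
6 | 2
6 | 2
7 | 6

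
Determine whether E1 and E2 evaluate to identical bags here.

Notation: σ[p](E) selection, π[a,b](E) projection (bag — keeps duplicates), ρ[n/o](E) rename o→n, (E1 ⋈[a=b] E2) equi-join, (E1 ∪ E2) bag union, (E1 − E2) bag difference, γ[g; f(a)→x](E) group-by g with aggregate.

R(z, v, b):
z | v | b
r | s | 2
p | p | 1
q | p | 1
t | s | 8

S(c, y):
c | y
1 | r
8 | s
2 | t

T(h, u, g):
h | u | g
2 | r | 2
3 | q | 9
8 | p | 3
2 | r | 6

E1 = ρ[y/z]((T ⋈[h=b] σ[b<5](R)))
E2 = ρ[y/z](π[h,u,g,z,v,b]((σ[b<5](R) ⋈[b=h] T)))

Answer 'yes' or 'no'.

E1 row counts bottom-up:
  T → 4
  R → 4
  σ[b<5](R) → 3
  (T ⋈[h=b] σ[b<5](R)) → 2
  ρ[y/z]((T ⋈[h=b] σ[b<5](R))) → 2
E2 row counts bottom-up:
  R → 4
  σ[b<5](R) → 3
  T → 4
  (σ[b<5](R) ⋈[b=h] T) → 2
  π[h,u,g,z,v,b]((σ[b<5](R) ⋈[b=h] T)) → 2
  ρ[y/z](π[h,u,g,z,v,b]((σ[b<5](R) ⋈[b=h] T))) → 2

E1 and E2 produce the same multiset:
h | u | g | y | v | b
2 | r | 2 | r | s | 2
2 | r | 6 | r | s | 2

yes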